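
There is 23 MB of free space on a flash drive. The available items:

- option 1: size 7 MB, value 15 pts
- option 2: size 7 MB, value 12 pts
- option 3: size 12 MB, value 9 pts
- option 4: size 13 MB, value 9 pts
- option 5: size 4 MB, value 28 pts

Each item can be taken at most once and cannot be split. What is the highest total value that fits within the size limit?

This is a 0/1 knapsack; check combinations near the capacity.
- option 1+option 2+option 5: size 7+7+4=18, value 15+12+28=55
- option 1+option 3+option 5: size 7+12+4=23, value 15+9+28=52
- option 2+option 3+option 5: size 7+12+4=23, value 12+9+28=49
- option 1+option 5: size 7+4=11, value 15+28=43
- option 2+option 5: size 7+4=11, value 12+28=40
Best: 55 pts.

55 pts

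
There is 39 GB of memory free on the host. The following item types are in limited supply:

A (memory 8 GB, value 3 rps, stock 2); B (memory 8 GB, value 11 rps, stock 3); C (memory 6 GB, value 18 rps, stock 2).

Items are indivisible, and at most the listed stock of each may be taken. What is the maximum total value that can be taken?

Top feasible selections:
- 3×B + 2×C: memory 36, value 69
- 1×A + 2×B + 2×C: memory 36, value 61
- 2×B + 2×C: memory 28, value 58
- 1×A + 3×B + 1×C: memory 38, value 54
Best: 69 rps.

69 rps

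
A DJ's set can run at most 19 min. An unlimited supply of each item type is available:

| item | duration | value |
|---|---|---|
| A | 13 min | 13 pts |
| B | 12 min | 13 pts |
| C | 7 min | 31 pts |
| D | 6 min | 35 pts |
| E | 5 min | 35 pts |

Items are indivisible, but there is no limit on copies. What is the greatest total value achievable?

105 pts

Best value-per-unit is E at 35/5; filling with it alone gives 3×35 = 105.
Optimal mix: 3×D → duration 18, value 105.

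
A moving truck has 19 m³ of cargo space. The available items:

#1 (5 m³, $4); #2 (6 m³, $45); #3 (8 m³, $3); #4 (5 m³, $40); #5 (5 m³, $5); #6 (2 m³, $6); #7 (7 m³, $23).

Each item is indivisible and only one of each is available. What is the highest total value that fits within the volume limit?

Check high-value combinations within 19 m³:
- #2+#4+#7: volume 6+5+7=18, value 45+40+23=108
- #2+#4+#5+#6: volume 6+5+5+2=18, value 45+40+5+6=96
- #1+#2+#4+#6: volume 5+6+5+2=18, value 4+45+40+6=95
- #2+#4+#6: volume 6+5+2=13, value 45+40+6=91
- #2+#4+#5: volume 6+5+5=16, value 45+40+5=90
Best: $108.

$108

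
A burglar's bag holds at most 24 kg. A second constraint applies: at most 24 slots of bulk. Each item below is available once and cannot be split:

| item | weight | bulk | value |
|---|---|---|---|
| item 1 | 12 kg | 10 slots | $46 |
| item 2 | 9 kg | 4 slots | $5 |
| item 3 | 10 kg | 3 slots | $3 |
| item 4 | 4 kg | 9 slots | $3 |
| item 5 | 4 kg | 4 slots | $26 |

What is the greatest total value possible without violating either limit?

$75

Feasible sets respecting both limits:
- item 1+item 4+item 5: weight 20, bulk 23, value 75
- item 1+item 5: weight 16, bulk 14, value 72
- item 1+item 2: weight 21, bulk 14, value 51
- item 1+item 3: weight 22, bulk 13, value 49
Best: $75.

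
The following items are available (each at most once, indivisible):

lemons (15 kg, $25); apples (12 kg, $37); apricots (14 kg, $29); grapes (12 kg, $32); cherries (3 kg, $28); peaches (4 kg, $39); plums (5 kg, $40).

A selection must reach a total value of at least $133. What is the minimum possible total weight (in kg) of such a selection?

24

Subsets with value ≥ 133, sorted by total weight:
- apples+cherries+peaches+plums: weight 24, value 144
- grapes+cherries+peaches+plums: weight 24, value 139
Minimum weight: 24 kg.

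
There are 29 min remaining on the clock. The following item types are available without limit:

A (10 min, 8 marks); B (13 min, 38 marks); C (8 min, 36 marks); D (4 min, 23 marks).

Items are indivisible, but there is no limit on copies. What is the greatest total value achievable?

Best value-per-unit is D at 23/4, and filling with it alone uses time 7×4=28. No mix of the others beats 7×23 = 161.

161 marks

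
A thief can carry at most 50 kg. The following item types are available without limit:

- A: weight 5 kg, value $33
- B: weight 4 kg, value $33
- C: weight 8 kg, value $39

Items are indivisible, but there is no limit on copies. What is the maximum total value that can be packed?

Best value-per-unit is B at 33/4; filling with it alone gives 12×33 = 396.
Optimal mix: 2×A + 10×B → weight 50, value 396.

$396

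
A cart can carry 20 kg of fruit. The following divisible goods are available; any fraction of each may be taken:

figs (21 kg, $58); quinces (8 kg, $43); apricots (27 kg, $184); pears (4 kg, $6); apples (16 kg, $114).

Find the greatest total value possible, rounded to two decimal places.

141.26

Take in order of value per unit:
- apples (114/16 per unit): all 16 → value 114, running total 114.00
- apricots (184/27 per unit): 4 of 27 → value 4×184/27 = 27.2593, running total 141.26
Total 141.26.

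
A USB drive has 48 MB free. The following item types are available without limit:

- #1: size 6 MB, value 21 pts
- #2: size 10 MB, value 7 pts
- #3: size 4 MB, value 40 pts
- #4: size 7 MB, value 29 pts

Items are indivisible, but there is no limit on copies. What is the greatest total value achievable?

Best value-per-unit is #3 at 40/4, and filling with it alone uses size 12×4=48. No mix of the others beats 12×40 = 480.

480 pts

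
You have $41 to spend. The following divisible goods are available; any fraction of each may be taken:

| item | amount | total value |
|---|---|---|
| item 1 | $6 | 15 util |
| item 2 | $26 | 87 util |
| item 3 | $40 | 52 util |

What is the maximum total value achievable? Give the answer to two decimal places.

113.70

Take in order of value per unit:
- item 2 (87/26 per unit): all 26 → value 87, running total 87.00
- item 1 (15/6 per unit): all 6 → value 15, running total 102.00
- item 3 (52/40 per unit): 9 of 40 → value 9×52/40 = 11.7000, running total 113.70
Total 113.70.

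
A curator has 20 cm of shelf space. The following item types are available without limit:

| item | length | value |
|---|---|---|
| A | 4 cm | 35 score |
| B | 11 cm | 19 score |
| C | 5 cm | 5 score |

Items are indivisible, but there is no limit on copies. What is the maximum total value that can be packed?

175 score

Best value-per-unit is A at 35/4, and filling with it alone uses length 5×4=20. No mix of the others beats 5×35 = 175.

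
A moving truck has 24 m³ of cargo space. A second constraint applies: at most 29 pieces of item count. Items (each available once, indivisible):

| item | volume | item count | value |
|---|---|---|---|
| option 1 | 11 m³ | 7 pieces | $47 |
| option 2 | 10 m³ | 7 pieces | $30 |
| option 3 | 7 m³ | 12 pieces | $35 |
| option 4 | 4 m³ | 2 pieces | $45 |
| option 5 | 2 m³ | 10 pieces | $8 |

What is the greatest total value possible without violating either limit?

Feasible sets respecting both limits:
- option 1+option 3+option 4: volume 22, item count 21, value 127
- option 2+option 3+option 4: volume 21, item count 21, value 110
- option 1+option 4+option 5: volume 17, item count 19, value 100
Best: $127.

$127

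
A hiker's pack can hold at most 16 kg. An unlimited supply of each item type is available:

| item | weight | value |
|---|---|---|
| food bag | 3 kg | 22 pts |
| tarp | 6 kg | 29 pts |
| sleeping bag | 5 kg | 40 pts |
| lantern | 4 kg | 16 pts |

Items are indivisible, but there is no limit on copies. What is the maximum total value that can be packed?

124 pts

Best value-per-unit is sleeping bag at 40/5; filling with it alone gives 3×40 = 120.
Optimal mix: 2×food bag + 2×sleeping bag → weight 16, value 124.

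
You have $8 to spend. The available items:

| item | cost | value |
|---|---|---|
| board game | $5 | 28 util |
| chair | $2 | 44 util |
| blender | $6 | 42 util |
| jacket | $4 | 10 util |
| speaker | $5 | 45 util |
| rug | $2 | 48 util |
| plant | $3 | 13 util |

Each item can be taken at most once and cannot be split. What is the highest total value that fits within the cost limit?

105 util

Check high-value combinations within $8:
- chair+rug+plant: cost 2+2+3=7, value 44+48+13=105
- chair+jacket+rug: cost 2+4+2=8, value 44+10+48=102
- speaker+rug: cost 5+2=7, value 45+48=93
- chair+rug: cost 2+2=4, value 44+48=92
Best: 105 util.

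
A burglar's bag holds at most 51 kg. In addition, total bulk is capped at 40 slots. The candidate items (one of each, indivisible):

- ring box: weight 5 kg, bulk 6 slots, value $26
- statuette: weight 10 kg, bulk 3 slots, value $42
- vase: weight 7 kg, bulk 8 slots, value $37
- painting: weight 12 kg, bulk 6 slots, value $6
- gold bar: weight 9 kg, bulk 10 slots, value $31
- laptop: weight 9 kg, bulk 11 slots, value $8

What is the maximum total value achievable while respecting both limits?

$144

Feasible sets respecting both limits:
- ring box+statuette+vase+gold bar+laptop: weight 40, bulk 38, value 144
- ring box+statuette+vase+painting+gold bar: weight 43, bulk 33, value 142
- ring box+statuette+vase+gold bar: weight 31, bulk 27, value 136
- statuette+vase+painting+gold bar+laptop: weight 47, bulk 38, value 124
Best: $144.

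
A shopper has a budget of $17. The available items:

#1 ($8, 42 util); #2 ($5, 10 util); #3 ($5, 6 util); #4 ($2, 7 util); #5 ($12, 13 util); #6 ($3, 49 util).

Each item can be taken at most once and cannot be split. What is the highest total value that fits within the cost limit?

Check high-value combinations within $17:
- #1+#2+#6: cost 8+5+3=16, value 42+10+49=101
- #1+#4+#6: cost 8+2+3=13, value 42+7+49=98
- #1+#3+#6: cost 8+5+3=16, value 42+6+49=97
Best: 101 util.

101 util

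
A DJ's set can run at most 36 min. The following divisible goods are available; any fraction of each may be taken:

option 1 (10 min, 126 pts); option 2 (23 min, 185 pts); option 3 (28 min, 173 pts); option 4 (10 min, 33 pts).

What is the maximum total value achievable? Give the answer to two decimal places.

Take in order of value per unit:
- option 1 (126/10 per unit): all 10 → value 126, running total 126.00
- option 2 (185/23 per unit): all 23 → value 185, running total 311.00
- option 3 (173/28 per unit): 3 of 28 → value 3×173/28 = 18.5357, running total 329.54
Total 329.54.

329.54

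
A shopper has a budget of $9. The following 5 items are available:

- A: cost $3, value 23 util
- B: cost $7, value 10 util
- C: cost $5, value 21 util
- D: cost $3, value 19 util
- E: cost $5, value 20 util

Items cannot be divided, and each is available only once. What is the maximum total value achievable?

44 util

Check high-value combinations within $9:
- A+C: cost 3+5=8, value 23+21=44
- A+E: cost 3+5=8, value 23+20=43
- A+D: cost 3+3=6, value 23+19=42
Best: 44 util.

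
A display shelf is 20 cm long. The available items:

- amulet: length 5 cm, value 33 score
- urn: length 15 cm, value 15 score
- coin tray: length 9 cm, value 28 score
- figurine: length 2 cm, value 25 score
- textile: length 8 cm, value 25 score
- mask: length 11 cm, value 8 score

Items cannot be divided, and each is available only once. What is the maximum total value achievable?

86 score

Check high-value combinations within 20 cm:
- amulet+coin tray+figurine: length 5+9+2=16, value 33+28+25=86
- amulet+figurine+textile: length 5+2+8=15, value 33+25+25=83
- coin tray+figurine+textile: length 9+2+8=19, value 28+25+25=78
- amulet+figurine+mask: length 5+2+11=18, value 33+25+8=66
Best: 86 score.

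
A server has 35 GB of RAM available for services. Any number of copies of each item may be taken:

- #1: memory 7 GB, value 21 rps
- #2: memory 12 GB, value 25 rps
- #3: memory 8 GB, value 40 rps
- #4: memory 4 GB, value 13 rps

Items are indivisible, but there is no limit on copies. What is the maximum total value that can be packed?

Best value-per-unit is #3 at 40/8, and filling with it alone uses memory 4×8=32. No mix of the others beats 4×40 = 160.

160 rps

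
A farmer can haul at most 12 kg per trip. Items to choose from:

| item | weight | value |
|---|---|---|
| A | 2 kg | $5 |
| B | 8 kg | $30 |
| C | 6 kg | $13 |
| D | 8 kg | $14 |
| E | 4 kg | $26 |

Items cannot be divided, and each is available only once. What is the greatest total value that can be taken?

Check high-value combinations within 12 kg:
- B+E: weight 8+4=12, value 30+26=56
- A+C+E: weight 2+6+4=12, value 5+13+26=44
- D+E: weight 8+4=12, value 14+26=40
Best: $56.

$56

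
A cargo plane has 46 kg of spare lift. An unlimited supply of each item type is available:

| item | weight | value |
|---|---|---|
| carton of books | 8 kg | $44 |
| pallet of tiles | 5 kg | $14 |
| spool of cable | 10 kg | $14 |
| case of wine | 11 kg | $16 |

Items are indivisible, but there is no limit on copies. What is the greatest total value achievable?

Best value-per-unit is carton of books at 44/8; filling with it alone gives 5×44 = 220.
Optimal mix: 5×carton of books + 1×pallet of tiles → weight 45, value 234.

$234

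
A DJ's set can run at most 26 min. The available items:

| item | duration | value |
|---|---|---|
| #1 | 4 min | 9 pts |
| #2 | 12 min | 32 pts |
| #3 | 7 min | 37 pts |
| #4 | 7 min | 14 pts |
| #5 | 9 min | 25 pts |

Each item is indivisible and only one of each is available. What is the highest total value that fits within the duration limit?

Check high-value combinations within 26 min:
- #2+#3+#4: duration 12+7+7=26, value 32+37+14=83
- #1+#2+#3: duration 4+12+7=23, value 9+32+37=78
- #3+#4+#5: duration 7+7+9=23, value 37+14+25=76
- #1+#3+#5: duration 4+7+9=20, value 9+37+25=71
- #2+#3: duration 12+7=19, value 32+37=69
Best: 83 pts.

83 pts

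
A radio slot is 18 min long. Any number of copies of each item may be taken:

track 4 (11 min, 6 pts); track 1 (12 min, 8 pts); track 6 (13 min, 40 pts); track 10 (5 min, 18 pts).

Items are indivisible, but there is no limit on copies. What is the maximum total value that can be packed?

58 pts

Best value-per-unit is track 10 at 18/5; filling with it alone gives 3×18 = 54.
Optimal mix: 1×track 6 + 1×track 10 → duration 18, value 58.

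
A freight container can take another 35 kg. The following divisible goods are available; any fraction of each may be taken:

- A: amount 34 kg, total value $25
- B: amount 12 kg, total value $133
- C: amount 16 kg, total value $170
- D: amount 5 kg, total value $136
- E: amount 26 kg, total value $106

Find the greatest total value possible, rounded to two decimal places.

Take in order of value per unit:
- D (136/5 per unit): all 5 → value 136, running total 136.00
- B (133/12 per unit): all 12 → value 133, running total 269.00
- C (170/16 per unit): all 16 → value 170, running total 439.00
- E (106/26 per unit): 2 of 26 → value 2×106/26 = 8.1538, running total 447.15
Total 447.15.

447.15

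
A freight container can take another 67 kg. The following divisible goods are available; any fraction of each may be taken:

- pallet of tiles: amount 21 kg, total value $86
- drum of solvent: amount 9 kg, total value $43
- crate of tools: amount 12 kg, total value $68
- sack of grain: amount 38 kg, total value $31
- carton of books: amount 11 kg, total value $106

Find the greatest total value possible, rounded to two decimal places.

Take in order of value per unit:
- carton of books (106/11 per unit): all 11 → value 106, running total 106.00
- crate of tools (68/12 per unit): all 12 → value 68, running total 174.00
- drum of solvent (43/9 per unit): all 9 → value 43, running total 217.00
- pallet of tiles (86/21 per unit): all 21 → value 86, running total 303.00
- sack of grain (31/38 per unit): 14 of 38 → value 14×31/38 = 11.4211, running total 314.42
Total 314.42.

314.42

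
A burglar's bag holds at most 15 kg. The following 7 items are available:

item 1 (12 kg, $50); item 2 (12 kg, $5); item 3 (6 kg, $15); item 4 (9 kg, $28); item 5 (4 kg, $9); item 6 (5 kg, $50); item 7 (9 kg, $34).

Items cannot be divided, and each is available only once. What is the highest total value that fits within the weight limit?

$84

Check high-value combinations within 15 kg:
- item 6+item 7: weight 5+9=14, value 50+34=84
- item 4+item 6: weight 9+5=14, value 28+50=78
- item 3+item 5+item 6: weight 6+4+5=15, value 15+9+50=74
- item 3+item 6: weight 6+5=11, value 15+50=65
- item 5+item 6: weight 4+5=9, value 9+50=59
Best: $84.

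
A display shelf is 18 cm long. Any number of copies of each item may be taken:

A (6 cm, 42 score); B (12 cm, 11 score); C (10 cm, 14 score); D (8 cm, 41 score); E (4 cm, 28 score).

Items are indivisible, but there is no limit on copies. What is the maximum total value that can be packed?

126 score

Best value-per-unit is A at 42/6, and filling with it alone uses length 3×6=18. No mix of the others beats 3×42 = 126.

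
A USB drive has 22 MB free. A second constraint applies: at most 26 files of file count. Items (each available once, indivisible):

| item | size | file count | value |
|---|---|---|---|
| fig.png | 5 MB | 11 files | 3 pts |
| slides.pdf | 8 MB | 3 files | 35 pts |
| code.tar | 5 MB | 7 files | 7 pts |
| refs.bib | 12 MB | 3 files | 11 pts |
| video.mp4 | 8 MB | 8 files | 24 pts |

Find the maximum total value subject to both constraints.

Feasible sets respecting both limits:
- slides.pdf+code.tar+video.mp4: size 21, file count 18, value 66
- fig.png+slides.pdf+video.mp4: size 21, file count 22, value 62
- slides.pdf+video.mp4: size 16, file count 11, value 59
Best: 66 pts.

66 pts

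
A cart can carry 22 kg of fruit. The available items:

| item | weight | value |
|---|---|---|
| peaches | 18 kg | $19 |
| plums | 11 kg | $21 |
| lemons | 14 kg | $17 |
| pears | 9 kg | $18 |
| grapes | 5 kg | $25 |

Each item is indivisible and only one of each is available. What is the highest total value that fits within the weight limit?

Check high-value combinations within 22 kg:
- plums+grapes: weight 11+5=16, value 21+25=46
- pears+grapes: weight 9+5=14, value 18+25=43
- lemons+grapes: weight 14+5=19, value 17+25=42
- plums+pears: weight 11+9=20, value 21+18=39
- grapes: weight 5, value 25
Best: $46.

$46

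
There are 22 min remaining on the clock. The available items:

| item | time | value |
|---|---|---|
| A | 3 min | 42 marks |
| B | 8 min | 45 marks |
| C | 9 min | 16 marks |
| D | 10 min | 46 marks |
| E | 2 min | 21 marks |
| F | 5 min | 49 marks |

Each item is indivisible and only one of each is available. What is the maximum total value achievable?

158 marks

Check high-value combinations within 22 min:
- A+D+E+F: time 3+10+2+5=20, value 42+46+21+49=158
- A+B+E+F: time 3+8+2+5=18, value 42+45+21+49=157
- A+D+F: time 3+10+5=18, value 42+46+49=137
- A+B+F: time 3+8+5=16, value 42+45+49=136
- A+B+D: time 3+8+10=21, value 42+45+46=133
Best: 158 marks.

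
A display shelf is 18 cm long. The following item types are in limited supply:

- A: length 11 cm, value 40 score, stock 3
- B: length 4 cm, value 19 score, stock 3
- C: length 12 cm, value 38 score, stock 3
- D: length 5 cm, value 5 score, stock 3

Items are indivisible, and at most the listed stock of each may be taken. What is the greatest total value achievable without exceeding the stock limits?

Top feasible selections:
- 3×B + 1×D: length 17, value 62
- 1×A + 1×B: length 15, value 59
Best: 62 score.

62 score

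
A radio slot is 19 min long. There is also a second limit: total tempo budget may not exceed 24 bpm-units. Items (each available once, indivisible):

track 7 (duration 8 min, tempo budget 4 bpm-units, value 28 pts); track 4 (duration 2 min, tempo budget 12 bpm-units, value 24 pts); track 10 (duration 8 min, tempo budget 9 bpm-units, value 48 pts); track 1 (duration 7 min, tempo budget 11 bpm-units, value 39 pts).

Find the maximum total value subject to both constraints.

87 pts

Feasible sets respecting both limits:
- track 10+track 1: duration 15, tempo budget 20, value 87
- track 7+track 10: duration 16, tempo budget 13, value 76
- track 4+track 10: duration 10, tempo budget 21, value 72
- track 7+track 1: duration 15, tempo budget 15, value 67
Best: 87 pts.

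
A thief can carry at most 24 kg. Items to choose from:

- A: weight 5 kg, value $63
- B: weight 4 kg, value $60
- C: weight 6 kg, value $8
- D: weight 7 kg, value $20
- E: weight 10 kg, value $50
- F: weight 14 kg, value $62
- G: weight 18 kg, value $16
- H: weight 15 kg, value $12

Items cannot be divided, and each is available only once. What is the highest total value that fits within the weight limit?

This is a 0/1 knapsack; check combinations near the capacity.
- A+B+F: weight 5+4+14=23, value 63+60+62=185
- A+B+E: weight 5+4+10=19, value 63+60+50=173
- A+B+C+D: weight 5+4+6+7=22, value 63+60+8+20=151
Best: $185.

$185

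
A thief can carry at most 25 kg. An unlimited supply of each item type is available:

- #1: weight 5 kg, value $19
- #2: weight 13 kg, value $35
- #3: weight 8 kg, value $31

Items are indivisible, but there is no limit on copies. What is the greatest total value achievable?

Best value-per-unit is #3 at 31/8; filling with it alone gives 3×31 = 93.
Optimal mix: 5×#1 → weight 25, value 95.

$95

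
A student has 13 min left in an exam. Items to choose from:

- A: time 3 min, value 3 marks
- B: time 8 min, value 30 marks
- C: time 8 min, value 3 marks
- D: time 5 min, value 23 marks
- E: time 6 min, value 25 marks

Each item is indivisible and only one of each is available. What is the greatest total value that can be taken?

Check high-value combinations within 13 min:
- B+D: time 8+5=13, value 30+23=53
- D+E: time 5+6=11, value 23+25=48
- A+B: time 3+8=11, value 3+30=33
- B: time 8, value 30
Best: 53 marks.

53 marks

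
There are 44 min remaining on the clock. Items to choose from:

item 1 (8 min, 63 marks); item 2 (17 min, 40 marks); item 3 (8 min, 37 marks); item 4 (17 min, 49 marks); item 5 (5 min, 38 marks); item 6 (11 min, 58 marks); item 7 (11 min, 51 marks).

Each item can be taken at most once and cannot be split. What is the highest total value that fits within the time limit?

247 marks

Check high-value combinations within 44 min:
- item 1+item 3+item 5+item 6+item 7: time 8+8+5+11+11=43, value 63+37+38+58+51=247
- item 1+item 5+item 6+item 7: time 8+5+11+11=35, value 63+38+58+51=210
- item 1+item 3+item 6+item 7: time 8+8+11+11=38, value 63+37+58+51=209
- item 1+item 4+item 5+item 6: time 8+17+5+11=41, value 63+49+38+58=208
Best: 247 marks.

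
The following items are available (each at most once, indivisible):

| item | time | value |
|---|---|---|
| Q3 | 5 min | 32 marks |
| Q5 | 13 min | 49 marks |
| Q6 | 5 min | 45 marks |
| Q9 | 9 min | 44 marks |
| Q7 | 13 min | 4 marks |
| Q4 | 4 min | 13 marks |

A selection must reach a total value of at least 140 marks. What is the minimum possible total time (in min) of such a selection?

Subsets with value ≥ 140, sorted by total time:
- Q5+Q6+Q9+Q4: time 31, value 151
- Q3+Q5+Q6+Q9: time 32, value 170
Minimum time: 31 min.

31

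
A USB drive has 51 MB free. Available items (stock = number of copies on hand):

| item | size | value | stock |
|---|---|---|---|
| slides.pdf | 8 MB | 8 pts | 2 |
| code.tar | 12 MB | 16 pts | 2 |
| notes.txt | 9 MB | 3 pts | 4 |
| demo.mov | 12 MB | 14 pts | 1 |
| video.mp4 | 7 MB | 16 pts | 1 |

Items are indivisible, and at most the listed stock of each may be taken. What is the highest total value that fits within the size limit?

Best selections within size 51 and stock limits:
- 1×slides.pdf + 2×code.tar + 1×demo.mov + 1×video.mp4: size 51, value 70
- 2×slides.pdf + 2×code.tar + 1×video.mp4: size 47, value 64
- 2×code.tar + 1×demo.mov + 1×video.mp4: size 43, value 62
Best: 70 pts.

70 pts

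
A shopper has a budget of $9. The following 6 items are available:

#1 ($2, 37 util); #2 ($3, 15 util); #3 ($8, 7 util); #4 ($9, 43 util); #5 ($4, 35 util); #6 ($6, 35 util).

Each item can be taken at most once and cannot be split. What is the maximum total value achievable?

87 util

Check high-value combinations within $9:
- #1+#2+#5: cost 2+3+4=9, value 37+15+35=87
- #1+#5: cost 2+4=6, value 37+35=72
- #1+#6: cost 2+6=8, value 37+35=72
- #1+#2: cost 2+3=5, value 37+15=52
- #2+#5: cost 3+4=7, value 15+35=50
Best: 87 util.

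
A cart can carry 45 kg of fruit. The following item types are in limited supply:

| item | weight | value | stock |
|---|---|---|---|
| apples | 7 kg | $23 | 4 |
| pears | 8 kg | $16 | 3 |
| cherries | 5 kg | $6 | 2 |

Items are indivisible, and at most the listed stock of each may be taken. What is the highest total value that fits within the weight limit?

Top feasible selections:
- 4×apples + 2×pears: weight 44, value 124
- 3×apples + 3×pears: weight 45, value 117
- 4×apples + 1×pears + 1×cherries: weight 41, value 114
- 4×apples + 1×pears: weight 36, value 108
Best: $124.

$124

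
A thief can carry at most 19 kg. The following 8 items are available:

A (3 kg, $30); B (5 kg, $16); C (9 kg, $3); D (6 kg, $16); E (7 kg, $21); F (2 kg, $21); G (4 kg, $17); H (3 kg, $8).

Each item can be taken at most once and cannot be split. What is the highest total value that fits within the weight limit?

Check high-value combinations within 19 kg:
- A+E+F+G+H: weight 3+7+2+4+3=19, value 30+21+21+17+8=97
- A+B+F+G+H: weight 3+5+2+4+3=17, value 30+16+21+17+8=92
- A+D+F+G+H: weight 3+6+2+4+3=18, value 30+16+21+17+8=92
- A+B+D+F+H: weight 3+5+6+2+3=19, value 30+16+16+21+8=91
Best: $97.

$97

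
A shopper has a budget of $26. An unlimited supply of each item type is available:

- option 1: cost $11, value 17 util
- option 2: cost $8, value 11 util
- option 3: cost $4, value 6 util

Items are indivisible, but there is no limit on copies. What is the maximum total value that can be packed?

Best value-per-unit is option 1 at 17/11; filling with it alone gives 2×17 = 34.
Optimal mix: 2×option 1 + 1×option 3 → cost 26, value 40.

40 util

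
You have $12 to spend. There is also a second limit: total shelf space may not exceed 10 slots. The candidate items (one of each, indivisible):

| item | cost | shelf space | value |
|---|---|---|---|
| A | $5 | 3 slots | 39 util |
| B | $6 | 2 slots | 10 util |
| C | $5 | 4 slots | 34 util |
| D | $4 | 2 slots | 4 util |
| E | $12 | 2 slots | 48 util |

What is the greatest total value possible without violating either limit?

73 util

Feasible sets respecting both limits:
- A+C: cost 10, shelf space 7, value 73
- A+B: cost 11, shelf space 5, value 49
- E: cost 12, shelf space 2, value 48
- B+C: cost 11, shelf space 6, value 44
Best: 73 util.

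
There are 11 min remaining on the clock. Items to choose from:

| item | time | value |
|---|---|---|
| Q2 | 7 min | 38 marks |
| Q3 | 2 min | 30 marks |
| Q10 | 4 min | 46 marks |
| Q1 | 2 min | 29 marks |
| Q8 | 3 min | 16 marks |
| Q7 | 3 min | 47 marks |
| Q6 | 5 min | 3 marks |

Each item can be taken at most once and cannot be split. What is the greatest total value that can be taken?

This is a 0/1 knapsack; check combinations near the capacity.
- Q3+Q10+Q1+Q7: time 2+4+2+3=11, value 30+46+29+47=152
- Q3+Q10+Q7: time 2+4+3=9, value 30+46+47=123
- Q10+Q1+Q7: time 4+2+3=9, value 46+29+47=122
- Q3+Q1+Q8+Q7: time 2+2+3+3=10, value 30+29+16+47=122
- Q3+Q10+Q1+Q8: time 2+4+2+3=11, value 30+46+29+16=121
Best: 152 marks.

152 marks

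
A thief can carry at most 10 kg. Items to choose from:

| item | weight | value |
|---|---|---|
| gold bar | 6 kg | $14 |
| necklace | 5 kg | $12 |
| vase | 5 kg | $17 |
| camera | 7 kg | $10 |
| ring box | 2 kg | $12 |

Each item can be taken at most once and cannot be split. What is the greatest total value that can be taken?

$29

Check high-value combinations within 10 kg:
- vase+ring box: weight 5+2=7, value 17+12=29
- necklace+vase: weight 5+5=10, value 12+17=29
- gold bar+ring box: weight 6+2=8, value 14+12=26
- necklace+ring box: weight 5+2=7, value 12+12=24
Best: $29.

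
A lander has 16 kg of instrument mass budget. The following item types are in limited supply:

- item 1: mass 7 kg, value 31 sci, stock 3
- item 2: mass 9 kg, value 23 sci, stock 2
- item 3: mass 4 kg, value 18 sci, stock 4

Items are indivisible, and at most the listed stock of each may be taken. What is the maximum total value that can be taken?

Best selections within mass 16 and stock limits:
- 4×item 3: mass 16, value 72
- 1×item 1 + 2×item 3: mass 15, value 67
- 2×item 1: mass 14, value 62
- 3×item 3: mass 12, value 54
Best: 72 sci.

72 sci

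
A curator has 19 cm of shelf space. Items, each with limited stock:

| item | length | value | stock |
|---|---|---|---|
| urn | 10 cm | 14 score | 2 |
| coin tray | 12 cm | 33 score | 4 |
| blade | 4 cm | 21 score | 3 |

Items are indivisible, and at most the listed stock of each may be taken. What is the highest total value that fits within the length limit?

Best selections within length 19 and stock limits:
- 3×blade: length 12, value 63
- 1×urn + 2×blade: length 18, value 56
- 1×coin tray + 1×blade: length 16, value 54
- 2×blade: length 8, value 42
Best: 63 score.

63 score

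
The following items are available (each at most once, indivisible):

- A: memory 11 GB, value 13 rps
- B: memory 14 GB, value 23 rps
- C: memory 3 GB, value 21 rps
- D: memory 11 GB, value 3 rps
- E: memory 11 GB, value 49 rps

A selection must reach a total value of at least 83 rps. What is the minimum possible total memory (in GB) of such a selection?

25

Subsets with value ≥ 83, sorted by total memory:
- A+C+E: memory 25, value 83
- B+C+E: memory 28, value 93
- A+C+D+E: memory 36, value 86
Minimum memory: 25 GB.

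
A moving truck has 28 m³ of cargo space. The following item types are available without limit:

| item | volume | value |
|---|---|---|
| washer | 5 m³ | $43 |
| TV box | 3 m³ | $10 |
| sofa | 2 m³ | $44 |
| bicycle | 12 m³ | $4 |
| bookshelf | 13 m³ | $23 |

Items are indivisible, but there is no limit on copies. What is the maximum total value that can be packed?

$616

Best value-per-unit is sofa at 44/2, and filling with it alone uses volume 14×2=28. No mix of the others beats 14×44 = 616.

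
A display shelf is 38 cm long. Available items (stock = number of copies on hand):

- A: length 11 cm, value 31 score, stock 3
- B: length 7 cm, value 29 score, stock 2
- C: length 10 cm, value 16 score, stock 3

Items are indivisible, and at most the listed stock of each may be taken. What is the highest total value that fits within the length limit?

Top feasible selections:
- 2×A + 2×B: length 36, value 120
- 1×A + 2×B + 1×C: length 35, value 105
- 3×A: length 33, value 93
Best: 120 score.

120 score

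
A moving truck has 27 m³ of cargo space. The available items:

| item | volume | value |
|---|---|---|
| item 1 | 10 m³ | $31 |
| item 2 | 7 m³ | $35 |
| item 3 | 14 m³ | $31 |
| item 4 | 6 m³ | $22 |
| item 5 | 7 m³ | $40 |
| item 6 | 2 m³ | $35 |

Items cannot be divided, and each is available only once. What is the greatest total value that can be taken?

Check high-value combinations within 27 m³:
- item 1+item 2+item 5+item 6: volume 10+7+7+2=26, value 31+35+40+35=141
- item 2+item 4+item 5+item 6: volume 7+6+7+2=22, value 35+22+40+35=132
- item 1+item 4+item 5+item 6: volume 10+6+7+2=25, value 31+22+40+35=128
- item 1+item 2+item 4+item 6: volume 10+7+6+2=25, value 31+35+22+35=123
Best: $141.

$141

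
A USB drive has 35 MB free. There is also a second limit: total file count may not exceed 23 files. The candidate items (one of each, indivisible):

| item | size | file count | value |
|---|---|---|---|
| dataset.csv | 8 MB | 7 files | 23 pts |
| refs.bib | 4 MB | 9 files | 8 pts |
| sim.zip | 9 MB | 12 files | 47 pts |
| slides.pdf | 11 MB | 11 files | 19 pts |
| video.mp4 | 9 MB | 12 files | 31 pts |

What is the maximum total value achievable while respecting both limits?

Feasible sets respecting both limits:
- dataset.csv+sim.zip: size 17, file count 19, value 70
- sim.zip+slides.pdf: size 20, file count 23, value 66
- refs.bib+sim.zip: size 13, file count 21, value 55
Best: 70 pts.

70 pts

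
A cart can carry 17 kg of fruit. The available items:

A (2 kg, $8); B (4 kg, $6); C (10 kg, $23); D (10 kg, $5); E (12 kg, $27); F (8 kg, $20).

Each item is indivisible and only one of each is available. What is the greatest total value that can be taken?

Check high-value combinations within 17 kg:
- A+B+C: weight 2+4+10=16, value 8+6+23=37
- A+E: weight 2+12=14, value 8+27=35
- A+B+F: weight 2+4+8=14, value 8+6+20=34
- B+E: weight 4+12=16, value 6+27=33
Best: $37.

$37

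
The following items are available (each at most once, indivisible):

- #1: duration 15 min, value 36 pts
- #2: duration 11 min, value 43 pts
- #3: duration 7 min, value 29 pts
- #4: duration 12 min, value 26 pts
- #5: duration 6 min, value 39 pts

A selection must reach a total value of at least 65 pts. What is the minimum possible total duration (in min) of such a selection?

Subsets with value ≥ 65, sorted by total duration:
- #3+#5: duration 13, value 68
- #2+#5: duration 17, value 82
Minimum duration: 13 min.

13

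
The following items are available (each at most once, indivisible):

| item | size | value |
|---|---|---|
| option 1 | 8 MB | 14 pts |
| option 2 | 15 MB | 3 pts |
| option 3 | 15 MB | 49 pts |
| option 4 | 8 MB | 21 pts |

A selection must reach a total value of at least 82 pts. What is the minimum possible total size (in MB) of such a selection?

Subsets with value ≥ 82, sorted by total size:
- option 1+option 3+option 4: size 31, value 84
- option 1+option 2+option 3+option 4: size 46, value 87
Minimum size: 31 MB.

31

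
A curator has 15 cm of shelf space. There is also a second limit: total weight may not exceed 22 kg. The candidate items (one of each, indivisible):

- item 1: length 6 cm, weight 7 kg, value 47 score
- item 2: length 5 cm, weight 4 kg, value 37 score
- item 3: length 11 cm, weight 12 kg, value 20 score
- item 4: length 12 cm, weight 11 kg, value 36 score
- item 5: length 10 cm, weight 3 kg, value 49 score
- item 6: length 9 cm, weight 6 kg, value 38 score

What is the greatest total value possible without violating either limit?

86 score

Feasible sets respecting both limits:
- item 2+item 5: length 15, weight 7, value 86
- item 1+item 6: length 15, weight 13, value 85
- item 1+item 2: length 11, weight 11, value 84
- item 2+item 6: length 14, weight 10, value 75
Best: 86 score.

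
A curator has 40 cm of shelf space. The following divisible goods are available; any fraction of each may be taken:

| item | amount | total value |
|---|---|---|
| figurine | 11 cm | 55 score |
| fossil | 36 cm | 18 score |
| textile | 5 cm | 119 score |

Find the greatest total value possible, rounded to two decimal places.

186.00

Take in order of value per unit:
- textile (119/5 per unit): all 5 → value 119, running total 119.00
- figurine (55/11 per unit): all 11 → value 55, running total 174.00
- fossil (18/36 per unit): 24 of 36 → value 24×18/36 = 12.0000, running total 186.00
Total 186.00.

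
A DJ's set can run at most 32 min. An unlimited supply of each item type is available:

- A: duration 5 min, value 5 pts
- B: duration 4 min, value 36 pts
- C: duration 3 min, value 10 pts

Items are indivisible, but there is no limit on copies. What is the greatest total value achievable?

288 pts

Best value-per-unit is B at 36/4, and filling with it alone uses duration 8×4=32. No mix of the others beats 8×36 = 288.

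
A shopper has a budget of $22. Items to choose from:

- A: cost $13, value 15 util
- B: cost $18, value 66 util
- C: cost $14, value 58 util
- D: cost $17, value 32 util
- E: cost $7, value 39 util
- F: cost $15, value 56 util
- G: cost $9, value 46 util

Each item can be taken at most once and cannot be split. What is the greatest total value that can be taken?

Check high-value combinations within $22:
- C+E: cost 14+7=21, value 58+39=97
- E+F: cost 7+15=22, value 39+56=95
- E+G: cost 7+9=16, value 39+46=85
Best: 97 util.

97 util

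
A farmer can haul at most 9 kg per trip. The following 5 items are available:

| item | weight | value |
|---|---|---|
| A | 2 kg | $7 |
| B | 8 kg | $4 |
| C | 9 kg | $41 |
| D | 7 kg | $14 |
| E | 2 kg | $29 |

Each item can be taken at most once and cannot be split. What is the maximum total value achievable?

This is a 0/1 knapsack; check combinations near the capacity.
- D+E: weight 7+2=9, value 14+29=43
- C: weight 9, value 41
- A+E: weight 2+2=4, value 7+29=36
Best: $43.

$43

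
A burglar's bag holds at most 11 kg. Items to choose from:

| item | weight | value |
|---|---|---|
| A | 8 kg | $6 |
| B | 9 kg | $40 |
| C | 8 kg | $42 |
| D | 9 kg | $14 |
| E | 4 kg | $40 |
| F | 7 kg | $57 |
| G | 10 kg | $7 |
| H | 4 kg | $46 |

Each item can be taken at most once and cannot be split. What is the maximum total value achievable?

$103

Check high-value combinations within 11 kg:
- F+H: weight 7+4=11, value 57+46=103
- E+F: weight 4+7=11, value 40+57=97
- E+H: weight 4+4=8, value 40+46=86
- F: weight 7, value 57
- H: weight 4, value 46
Best: $103.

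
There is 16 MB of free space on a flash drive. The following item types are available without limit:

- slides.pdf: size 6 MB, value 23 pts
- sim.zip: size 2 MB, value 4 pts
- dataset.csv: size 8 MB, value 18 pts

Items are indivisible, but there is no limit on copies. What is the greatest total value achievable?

54 pts

Best value-per-unit is slides.pdf at 23/6; filling with it alone gives 2×23 = 46.
Optimal mix: 2×slides.pdf + 2×sim.zip → size 16, value 54.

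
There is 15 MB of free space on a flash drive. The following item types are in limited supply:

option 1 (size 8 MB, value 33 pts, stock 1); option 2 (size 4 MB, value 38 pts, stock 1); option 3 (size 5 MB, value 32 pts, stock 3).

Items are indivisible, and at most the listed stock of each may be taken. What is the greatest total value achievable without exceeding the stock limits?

Best selections within size 15 and stock limits:
- 1×option 2 + 2×option 3: size 14, value 102
- 3×option 3: size 15, value 96
- 1×option 1 + 1×option 2: size 12, value 71
Best: 102 pts.

102 pts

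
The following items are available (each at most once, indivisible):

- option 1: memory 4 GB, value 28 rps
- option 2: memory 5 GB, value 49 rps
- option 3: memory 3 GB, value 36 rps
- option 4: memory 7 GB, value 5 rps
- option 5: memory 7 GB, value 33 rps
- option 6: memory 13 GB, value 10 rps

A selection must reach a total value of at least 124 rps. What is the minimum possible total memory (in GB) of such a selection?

Subsets with value ≥ 124, sorted by total memory:
- option 1+option 2+option 3+option 5: memory 19, value 146
- option 1+option 2+option 3+option 4+option 5: memory 26, value 151
- option 2+option 3+option 5+option 6: memory 28, value 128
Minimum memory: 19 GB.

19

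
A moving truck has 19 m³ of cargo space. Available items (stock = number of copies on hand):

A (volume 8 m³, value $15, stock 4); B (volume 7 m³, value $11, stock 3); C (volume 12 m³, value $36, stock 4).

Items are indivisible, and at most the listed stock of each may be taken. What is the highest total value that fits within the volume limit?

$47

Best selections within volume 19 and stock limits:
- 1×B + 1×C: volume 19, value 47
- 1×C: volume 12, value 36
- 2×A: volume 16, value 30
Best: $47.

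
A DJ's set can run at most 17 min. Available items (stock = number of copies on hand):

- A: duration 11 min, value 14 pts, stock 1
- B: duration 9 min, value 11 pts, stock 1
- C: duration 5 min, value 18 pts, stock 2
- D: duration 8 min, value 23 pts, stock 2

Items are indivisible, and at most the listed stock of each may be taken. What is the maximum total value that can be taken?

46 pts

Best selections within duration 17 and stock limits:
- 2×D: duration 16, value 46
- 1×C + 1×D: duration 13, value 41
Best: 46 pts.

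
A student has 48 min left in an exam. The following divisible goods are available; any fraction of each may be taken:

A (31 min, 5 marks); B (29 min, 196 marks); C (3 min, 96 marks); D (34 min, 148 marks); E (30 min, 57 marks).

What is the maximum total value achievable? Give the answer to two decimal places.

361.65

Take in order of value per unit:
- C (96/3 per unit): all 3 → value 96, running total 96.00
- B (196/29 per unit): all 29 → value 196, running total 292.00
- D (148/34 per unit): 16 of 34 → value 16×148/34 = 69.6471, running total 361.65
Total 361.65.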